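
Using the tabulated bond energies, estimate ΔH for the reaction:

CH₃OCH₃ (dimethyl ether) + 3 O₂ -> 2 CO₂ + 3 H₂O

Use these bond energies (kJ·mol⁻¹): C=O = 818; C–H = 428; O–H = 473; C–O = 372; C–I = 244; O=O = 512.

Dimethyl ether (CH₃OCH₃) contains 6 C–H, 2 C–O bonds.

ΔH ≈ −1262 kJ

Bonds broken (reactants):
  C–H: 6 × 428 = 2568
  C–O: 2 × 372 = 744
  O=O: 3 × 512 = 1536
  Σ(broken) = 4848 kJ
Bonds formed (products):
  C=O: 4 × 818 = 3272
  O–H: 6 × 473 = 2838
  Σ(formed) = 6110 kJ
ΔH = Σ(broken) − Σ(formed) = 4848 − 6110 = −1262 kJ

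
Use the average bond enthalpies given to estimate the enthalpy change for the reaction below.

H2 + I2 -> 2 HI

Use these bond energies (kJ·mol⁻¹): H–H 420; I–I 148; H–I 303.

ΔH ≈ −38 kJ

Bonds broken (reactants):
  H–H: 1 × 420 = 420
  I–I: 1 × 148 = 148
  Σ(broken) = 568 kJ
Bonds formed (products):
  H–I: 2 × 303 = 606
  Σ(formed) = 606 kJ
ΔH = Σ(broken) − Σ(formed) = 568 − 606 = −38 kJ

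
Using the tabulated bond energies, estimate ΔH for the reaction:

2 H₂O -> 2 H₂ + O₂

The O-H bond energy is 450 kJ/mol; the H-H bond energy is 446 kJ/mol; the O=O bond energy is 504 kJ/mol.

Bonds broken (reactants):
  O-H: 4 × 450 = 1800
  Σ(broken) = 1800 kJ
Bonds formed (products):
  H-H: 2 × 446 = 892
  O=O: 1 × 504 = 504
  Σ(formed) = 1396 kJ
ΔH = Σ(broken) − Σ(formed) = 1800 − 1396 = +404 kJ

ΔH ≈ +404 kJ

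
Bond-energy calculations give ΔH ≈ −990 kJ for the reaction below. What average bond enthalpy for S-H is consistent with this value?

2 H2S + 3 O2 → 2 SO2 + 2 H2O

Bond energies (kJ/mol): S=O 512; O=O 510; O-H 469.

Let D be the S-H bond energy.
Σ(broken) = 3×510 + 4×D = 1530 + 4D
Σ(formed) = 4×469 + 4×512 = 3924
ΔH = Σ(broken) − Σ(formed) = (1530 + 4D) − (3924) = −2394 + 4D
Setting this equal to −990 kJ gives 4D = 1404, so D = 351 kJ/mol.

D(S-H) ≈ 351 kJ/mol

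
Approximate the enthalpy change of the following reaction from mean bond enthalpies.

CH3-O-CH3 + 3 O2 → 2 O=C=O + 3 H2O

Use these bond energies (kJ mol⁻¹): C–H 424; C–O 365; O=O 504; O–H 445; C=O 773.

ΔH ≈ −976 kJ

Bonds broken (reactants):
  C–H: 6 × 424 = 2544
  C–O: 2 × 365 = 730
  O=O: 3 × 504 = 1512
  Σ(broken) = 4786 kJ
Bonds formed (products):
  C=O: 4 × 773 = 3092
  O–H: 6 × 445 = 2670
  Σ(formed) = 5762 kJ
ΔH = Σ(broken) − Σ(formed) = 4786 − 5762 = −976 kJ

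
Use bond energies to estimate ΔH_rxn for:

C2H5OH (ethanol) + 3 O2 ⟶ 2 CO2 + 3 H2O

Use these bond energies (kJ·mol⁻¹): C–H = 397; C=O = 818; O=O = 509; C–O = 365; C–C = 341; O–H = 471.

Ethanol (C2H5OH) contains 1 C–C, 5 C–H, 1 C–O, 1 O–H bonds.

Bonds broken (reactants):
  C–C: 1 × 341 = 341
  C–H: 5 × 397 = 1985
  C–O: 1 × 365 = 365
  O–H: 1 × 471 = 471
  O=O: 3 × 509 = 1527
  Σ(broken) = 4689 kJ
Bonds formed (products):
  C=O: 4 × 818 = 3272
  O–H: 6 × 471 = 2826
  Σ(formed) = 6098 kJ
ΔH = Σ(broken) − Σ(formed) = 4689 − 6098 = −1409 kJ

ΔH ≈ −1409 kJ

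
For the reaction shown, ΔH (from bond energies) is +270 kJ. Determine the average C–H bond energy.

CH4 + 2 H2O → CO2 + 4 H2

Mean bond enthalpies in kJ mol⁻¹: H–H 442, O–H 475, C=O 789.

Let D be the C–H bond energy.
Σ(broken) = 4×D + 4×475 = 1900 + 4D
Σ(formed) = 2×789 + 4×442 = 3346
ΔH = Σ(broken) − Σ(formed) = (1900 + 4D) − (3346) = −1446 + 4D
Setting this equal to +270 kJ gives 4D = 1716, so D = 429 kJ/mol.

D(C–H) ≈ 429 kJ/mol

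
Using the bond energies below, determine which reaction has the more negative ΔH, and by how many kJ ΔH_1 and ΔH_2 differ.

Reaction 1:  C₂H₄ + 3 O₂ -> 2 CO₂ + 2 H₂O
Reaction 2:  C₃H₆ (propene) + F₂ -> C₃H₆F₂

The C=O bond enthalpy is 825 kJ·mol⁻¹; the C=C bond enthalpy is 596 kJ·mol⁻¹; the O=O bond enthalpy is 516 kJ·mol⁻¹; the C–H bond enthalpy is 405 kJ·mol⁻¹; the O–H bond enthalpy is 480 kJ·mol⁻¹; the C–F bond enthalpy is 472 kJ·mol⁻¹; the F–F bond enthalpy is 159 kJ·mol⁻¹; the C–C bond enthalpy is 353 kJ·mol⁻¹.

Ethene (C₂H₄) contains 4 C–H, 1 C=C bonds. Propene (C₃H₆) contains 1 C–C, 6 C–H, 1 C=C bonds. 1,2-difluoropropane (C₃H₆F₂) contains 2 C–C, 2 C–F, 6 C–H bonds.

Reaction 1, by 914 kJ

Reaction 1:
  Bonds broken (reactants):
    C–H: 4 × 405 = 1620
    C=C: 1 × 596 = 596
    O=O: 3 × 516 = 1548
    Σ(broken) = 3764 kJ
  Bonds formed (products):
    C=O: 4 × 825 = 3300
    O–H: 4 × 480 = 1920
    Σ(formed) = 5220 kJ
  ΔH_1 = 3764 − 5220 = −1456 kJ
Reaction 2:
  Bonds broken (reactants):
    C–C: 1 × 353 = 353
    C–H: 6 × 405 = 2430
    C=C: 1 × 596 = 596
    F–F: 1 × 159 = 159
    Σ(broken) = 3538 kJ
  Bonds formed (products):
    C–C: 2 × 353 = 706
    C–F: 2 × 472 = 944
    C–H: 6 × 405 = 2430
    Σ(formed) = 4080 kJ
  ΔH_2 = 3538 − 4080 = −542 kJ
ΔH_1 − ΔH_2 = −914 kJ, so reaction 1 has the more negative ΔH; |ΔH_1 − ΔH_2| = 914 kJ.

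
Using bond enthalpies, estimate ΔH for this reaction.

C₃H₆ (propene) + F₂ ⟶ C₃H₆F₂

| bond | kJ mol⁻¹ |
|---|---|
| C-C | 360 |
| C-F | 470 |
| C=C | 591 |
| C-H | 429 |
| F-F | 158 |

Bonds broken (reactants):
  C-C: 1 × 360 = 360
  C-H: 6 × 429 = 2574
  C=C: 1 × 591 = 591
  F-F: 1 × 158 = 158
  Σ(broken) = 3683 kJ
Bonds formed (products):
  C-C: 2 × 360 = 720
  C-F: 2 × 470 = 940
  C-H: 6 × 429 = 2574
  Σ(formed) = 4234 kJ
ΔH = Σ(broken) − Σ(formed) = 3683 − 4234 = −551 kJ

ΔH ≈ −551 kJ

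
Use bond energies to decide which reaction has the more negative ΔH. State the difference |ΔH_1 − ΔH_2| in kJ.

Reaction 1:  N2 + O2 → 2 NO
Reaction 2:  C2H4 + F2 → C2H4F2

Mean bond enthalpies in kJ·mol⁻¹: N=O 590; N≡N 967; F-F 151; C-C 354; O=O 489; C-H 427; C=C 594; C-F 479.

Reaction 1:
  Bonds broken (reactants):
    N≡N: 1 × 967 = 967
    O=O: 1 × 489 = 489
    Σ(broken) = 1456 kJ
  Bonds formed (products):
    N=O: 2 × 590 = 1180
    Σ(formed) = 1180 kJ
  ΔH_1 = 1456 − 1180 = +276 kJ
Reaction 2:
  Bonds broken (reactants):
    C-H: 4 × 427 = 1708
    C=C: 1 × 594 = 594
    F-F: 1 × 151 = 151
    Σ(broken) = 2453 kJ
  Bonds formed (products):
    C-C: 1 × 354 = 354
    C-F: 2 × 479 = 958
    C-H: 4 × 427 = 1708
    Σ(formed) = 3020 kJ
  ΔH_2 = 2453 − 3020 = −567 kJ
ΔH_1 − ΔH_2 = +843 kJ, so reaction 2 has the more negative ΔH; |ΔH_1 − ΔH_2| = 843 kJ.

Reaction 2, by 843 kJ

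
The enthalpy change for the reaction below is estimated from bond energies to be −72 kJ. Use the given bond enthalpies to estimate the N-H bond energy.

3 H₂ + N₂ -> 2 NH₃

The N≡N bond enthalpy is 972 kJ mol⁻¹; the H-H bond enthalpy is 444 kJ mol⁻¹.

D(N-H) ≈ 396 kJ/mol

Let D be the N-H bond energy.
Σ(broken) = 3×444 + 1×972 = 2304
Σ(formed) = 6×D = 6D
ΔH = Σ(broken) − Σ(formed) = (2304) − (6D) = +2304 − 6D
Setting this equal to −72 kJ gives 6D = 2376, so D = 396 kJ/mol.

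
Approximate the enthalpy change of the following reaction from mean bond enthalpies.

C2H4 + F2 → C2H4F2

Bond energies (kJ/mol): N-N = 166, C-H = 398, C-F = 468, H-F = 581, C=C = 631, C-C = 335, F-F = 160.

ΔH ≈ −480 kJ

Bonds broken (reactants):
  C-H: 4 × 398 = 1592
  C=C: 1 × 631 = 631
  F-F: 1 × 160 = 160
  Σ(broken) = 2383 kJ
Bonds formed (products):
  C-C: 1 × 335 = 335
  C-F: 2 × 468 = 936
  C-H: 4 × 398 = 1592
  Σ(formed) = 2863 kJ
ΔH = Σ(broken) − Σ(formed) = 2383 − 2863 = −480 kJ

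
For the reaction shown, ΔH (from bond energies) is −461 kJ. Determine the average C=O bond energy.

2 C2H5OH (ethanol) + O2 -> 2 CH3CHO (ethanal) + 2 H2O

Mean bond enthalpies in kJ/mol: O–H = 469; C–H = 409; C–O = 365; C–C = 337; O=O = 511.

Let D be the C=O bond energy.
Σ(broken) = 2×337 + 10×409 + 2×365 + 2×469 + 1×511 = 6943
Σ(formed) = 2×337 + 8×409 + 2×D + 4×469 = 5822 + 2D
ΔH = Σ(broken) − Σ(formed) = (6943) − (5822 + 2D) = +1121 − 2D
Setting this equal to −461 kJ gives 2D = 1582, so D = 791 kJ/mol.

D(C=O) ≈ 791 kJ/mol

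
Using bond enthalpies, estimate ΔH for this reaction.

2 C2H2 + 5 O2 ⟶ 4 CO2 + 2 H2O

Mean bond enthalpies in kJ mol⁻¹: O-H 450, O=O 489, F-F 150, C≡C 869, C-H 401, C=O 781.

Bonds broken (reactants):
  C≡C: 2 × 869 = 1738
  C-H: 4 × 401 = 1604
  O=O: 5 × 489 = 2445
  Σ(broken) = 5787 kJ
Bonds formed (products):
  C=O: 8 × 781 = 6248
  O-H: 4 × 450 = 1800
  Σ(formed) = 8048 kJ
ΔH = Σ(broken) − Σ(formed) = 5787 − 8048 = −2261 kJ

ΔH ≈ −2261 kJ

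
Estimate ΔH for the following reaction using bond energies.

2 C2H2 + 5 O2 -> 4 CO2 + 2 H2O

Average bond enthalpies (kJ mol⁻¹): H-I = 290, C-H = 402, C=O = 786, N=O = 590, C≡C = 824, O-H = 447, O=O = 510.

Bonds broken (reactants):
  C≡C: 2 × 824 = 1648
  C-H: 4 × 402 = 1608
  O=O: 5 × 510 = 2550
  Σ(broken) = 5806 kJ
Bonds formed (products):
  C=O: 8 × 786 = 6288
  O-H: 4 × 447 = 1788
  Σ(formed) = 8076 kJ
ΔH = Σ(broken) − Σ(formed) = 5806 − 8076 = −2270 kJ

ΔH ≈ −2270 kJ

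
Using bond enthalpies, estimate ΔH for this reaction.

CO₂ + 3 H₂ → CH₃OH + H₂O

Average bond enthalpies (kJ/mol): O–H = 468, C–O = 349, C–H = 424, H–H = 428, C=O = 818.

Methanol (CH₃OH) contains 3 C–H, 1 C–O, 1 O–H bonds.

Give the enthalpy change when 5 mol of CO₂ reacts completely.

Bonds broken (reactants):
  C=O: 2 × 818 = 1636
  H–H: 3 × 428 = 1284
  Σ(broken) = 2920 kJ
Bonds formed (products):
  C–H: 3 × 424 = 1272
  C–O: 1 × 349 = 349
  O–H: 3 × 468 = 1404
  Σ(formed) = 3025 kJ
ΔH = Σ(broken) − Σ(formed) = 2920 − 3025 = −105 kJ
For 5× the reaction as written: 5 × (−105) = −525 kJ

ΔH = −525 kJ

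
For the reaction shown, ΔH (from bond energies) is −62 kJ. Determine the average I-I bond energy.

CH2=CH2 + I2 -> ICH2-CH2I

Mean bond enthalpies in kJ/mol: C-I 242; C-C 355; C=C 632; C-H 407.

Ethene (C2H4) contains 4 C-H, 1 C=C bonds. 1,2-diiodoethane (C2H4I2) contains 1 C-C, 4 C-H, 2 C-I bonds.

D(I-I) ≈ 145 kJ/mol

Let D be the I-I bond energy.
Σ(broken) = 4×407 + 1×632 + 1×D = 2260 + D
Σ(formed) = 1×355 + 4×407 + 2×242 = 2467
ΔH = Σ(broken) − Σ(formed) = (2260 + D) − (2467) = −207 + D
Setting this equal to −62 kJ gives D = 145 kJ/mol.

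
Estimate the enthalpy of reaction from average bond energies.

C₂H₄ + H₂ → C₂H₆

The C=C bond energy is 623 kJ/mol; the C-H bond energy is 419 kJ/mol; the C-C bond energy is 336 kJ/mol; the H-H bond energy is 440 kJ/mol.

Bonds broken (reactants):
  C-H: 4 × 419 = 1676
  C=C: 1 × 623 = 623
  H-H: 1 × 440 = 440
  Σ(broken) = 2739 kJ
Bonds formed (products):
  C-C: 1 × 336 = 336
  C-H: 6 × 419 = 2514
  Σ(formed) = 2850 kJ
ΔH = Σ(broken) − Σ(formed) = 2739 − 2850 = −111 kJ

ΔH ≈ −111 kJ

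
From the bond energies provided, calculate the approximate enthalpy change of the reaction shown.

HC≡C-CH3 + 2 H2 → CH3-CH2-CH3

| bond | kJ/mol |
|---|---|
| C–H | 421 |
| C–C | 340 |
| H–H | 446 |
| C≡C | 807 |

Bonds broken (reactants):
  C≡C: 1 × 807 = 807
  C–C: 1 × 340 = 340
  C–H: 4 × 421 = 1684
  H–H: 2 × 446 = 892
  Σ(broken) = 3723 kJ
Bonds formed (products):
  C–C: 2 × 340 = 680
  C–H: 8 × 421 = 3368
  Σ(formed) = 4048 kJ
ΔH = Σ(broken) − Σ(formed) = 3723 − 4048 = −325 kJ

ΔH ≈ −325 kJ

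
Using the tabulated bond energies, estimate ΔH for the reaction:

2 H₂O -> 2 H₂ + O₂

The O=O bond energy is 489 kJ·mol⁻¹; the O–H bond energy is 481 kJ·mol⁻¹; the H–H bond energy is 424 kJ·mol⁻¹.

Bonds broken (reactants):
  O–H: 4 × 481 = 1924
  Σ(broken) = 1924 kJ
Bonds formed (products):
  H–H: 2 × 424 = 848
  O=O: 1 × 489 = 489
  Σ(formed) = 1337 kJ
ΔH = Σ(broken) − Σ(formed) = 1924 − 1337 = +587 kJ

ΔH ≈ +587 kJ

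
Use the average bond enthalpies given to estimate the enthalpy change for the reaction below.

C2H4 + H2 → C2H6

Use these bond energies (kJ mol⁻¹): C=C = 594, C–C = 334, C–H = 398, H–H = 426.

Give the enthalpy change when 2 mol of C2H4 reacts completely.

ΔH = −220 kJ

Bonds broken (reactants):
  C–H: 4 × 398 = 1592
  C=C: 1 × 594 = 594
  H–H: 1 × 426 = 426
  Σ(broken) = 2612 kJ
Bonds formed (products):
  C–C: 1 × 334 = 334
  C–H: 6 × 398 = 2388
  Σ(formed) = 2722 kJ
ΔH = Σ(broken) − Σ(formed) = 2612 − 2722 = −110 kJ
For 2× the reaction as written: 2 × (−110) = −220 kJ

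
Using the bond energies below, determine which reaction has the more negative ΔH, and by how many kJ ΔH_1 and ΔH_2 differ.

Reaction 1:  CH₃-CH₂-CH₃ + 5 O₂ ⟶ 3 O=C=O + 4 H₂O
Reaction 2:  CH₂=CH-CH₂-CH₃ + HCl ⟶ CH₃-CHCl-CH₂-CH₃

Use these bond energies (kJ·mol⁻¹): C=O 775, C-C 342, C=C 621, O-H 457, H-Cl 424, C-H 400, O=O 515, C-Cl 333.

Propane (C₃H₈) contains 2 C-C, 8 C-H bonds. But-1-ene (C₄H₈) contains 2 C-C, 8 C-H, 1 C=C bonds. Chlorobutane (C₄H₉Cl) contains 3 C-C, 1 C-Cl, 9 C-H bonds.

Reaction 1:
  Bonds broken (reactants):
    C-C: 2 × 342 = 684
    C-H: 8 × 400 = 3200
    O=O: 5 × 515 = 2575
    Σ(broken) = 6459 kJ
  Bonds formed (products):
    C=O: 6 × 775 = 4650
    O-H: 8 × 457 = 3656
    Σ(formed) = 8306 kJ
  ΔH_1 = 6459 − 8306 = −1847 kJ
Reaction 2:
  Bonds broken (reactants):
    C-C: 2 × 342 = 684
    C-H: 8 × 400 = 3200
    C=C: 1 × 621 = 621
    H-Cl: 1 × 424 = 424
    Σ(broken) = 4929 kJ
  Bonds formed (products):
    C-C: 3 × 342 = 1026
    C-Cl: 1 × 333 = 333
    C-H: 9 × 400 = 3600
    Σ(formed) = 4959 kJ
  ΔH_2 = 4929 − 4959 = −30 kJ
ΔH_1 − ΔH_2 = −1817 kJ, so reaction 1 has the more negative ΔH; |ΔH_1 − ΔH_2| = 1817 kJ.

Reaction 1, by 1817 kJ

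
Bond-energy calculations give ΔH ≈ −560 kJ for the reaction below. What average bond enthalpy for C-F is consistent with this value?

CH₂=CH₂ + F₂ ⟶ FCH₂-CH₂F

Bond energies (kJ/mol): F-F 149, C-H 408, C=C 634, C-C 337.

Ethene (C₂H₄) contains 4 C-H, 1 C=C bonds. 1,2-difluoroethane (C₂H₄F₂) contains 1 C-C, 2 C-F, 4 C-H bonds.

Let D be the C-F bond energy.
Σ(broken) = 4×408 + 1×634 + 1×149 = 2415
Σ(formed) = 1×337 + 2×D + 4×408 = 1969 + 2D
ΔH = Σ(broken) − Σ(formed) = (2415) − (1969 + 2D) = +446 − 2D
Setting this equal to −560 kJ gives 2D = 1006, so D = 503 kJ/mol.

D(C-F) ≈ 503 kJ/mol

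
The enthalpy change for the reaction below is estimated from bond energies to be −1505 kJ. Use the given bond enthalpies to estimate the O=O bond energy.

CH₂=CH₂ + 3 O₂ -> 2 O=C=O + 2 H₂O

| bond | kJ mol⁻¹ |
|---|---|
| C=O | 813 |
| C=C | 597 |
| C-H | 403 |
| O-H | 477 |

D(O=O) ≈ 482 kJ/mol

Let D be the O=O bond energy.
Σ(broken) = 4×403 + 1×597 + 3×D = 2209 + 3D
Σ(formed) = 4×813 + 4×477 = 5160
ΔH = Σ(broken) − Σ(formed) = (2209 + 3D) − (5160) = −2951 + 3D
Setting this equal to −1505 kJ gives 3D = 1446, so D = 482 kJ/mol.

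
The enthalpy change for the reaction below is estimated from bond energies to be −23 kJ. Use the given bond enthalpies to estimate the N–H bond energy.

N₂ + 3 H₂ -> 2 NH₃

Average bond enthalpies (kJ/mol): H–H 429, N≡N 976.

D(N–H) ≈ 381 kJ/mol

Let D be the N–H bond energy.
Σ(broken) = 3×429 + 1×976 = 2263
Σ(formed) = 6×D = 6D
ΔH = Σ(broken) − Σ(formed) = (2263) − (6D) = +2263 − 6D
Setting this equal to −23 kJ gives 6D = 2286, so D = 381 kJ/mol.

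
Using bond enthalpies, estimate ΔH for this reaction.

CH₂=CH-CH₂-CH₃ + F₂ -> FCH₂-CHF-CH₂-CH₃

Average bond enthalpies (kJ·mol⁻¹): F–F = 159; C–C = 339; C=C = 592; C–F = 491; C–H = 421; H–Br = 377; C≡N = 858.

ΔH ≈ −570 kJ

Bonds broken (reactants):
  C–C: 2 × 339 = 678
  C–H: 8 × 421 = 3368
  C=C: 1 × 592 = 592
  F–F: 1 × 159 = 159
  Σ(broken) = 4797 kJ
Bonds formed (products):
  C–C: 3 × 339 = 1017
  C–F: 2 × 491 = 982
  C–H: 8 × 421 = 3368
  Σ(formed) = 5367 kJ
ΔH = Σ(broken) − Σ(formed) = 4797 − 5367 = −570 kJ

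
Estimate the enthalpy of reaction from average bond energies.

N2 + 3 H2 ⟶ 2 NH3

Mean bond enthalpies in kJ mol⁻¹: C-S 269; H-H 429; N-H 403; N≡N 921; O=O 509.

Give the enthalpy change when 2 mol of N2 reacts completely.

ΔH = −420 kJ

Bonds broken (reactants):
  H-H: 3 × 429 = 1287
  N≡N: 1 × 921 = 921
  Σ(broken) = 2208 kJ
Bonds formed (products):
  N-H: 6 × 403 = 2418
  Σ(formed) = 2418 kJ
ΔH = Σ(broken) − Σ(formed) = 2208 − 2418 = −210 kJ
For 2× the reaction as written: 2 × (−210) = −420 kJ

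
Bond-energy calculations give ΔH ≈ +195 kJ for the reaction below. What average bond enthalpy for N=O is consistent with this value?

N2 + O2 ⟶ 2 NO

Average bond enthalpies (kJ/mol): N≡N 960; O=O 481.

D(N=O) ≈ 623 kJ/mol

Let D be the N=O bond energy.
Σ(broken) = 1×960 + 1×481 = 1441
Σ(formed) = 2×D = 2D
ΔH = Σ(broken) − Σ(formed) = (1441) − (2D) = +1441 − 2D
Setting this equal to +195 kJ gives 2D = 1246, so D = 623 kJ/mol.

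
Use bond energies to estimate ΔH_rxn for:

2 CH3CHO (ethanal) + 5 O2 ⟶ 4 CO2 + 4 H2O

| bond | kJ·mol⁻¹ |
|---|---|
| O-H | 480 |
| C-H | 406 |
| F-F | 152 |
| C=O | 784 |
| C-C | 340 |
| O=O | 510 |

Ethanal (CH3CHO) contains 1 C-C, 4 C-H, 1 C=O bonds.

Bonds broken (reactants):
  C-C: 2 × 340 = 680
  C-H: 8 × 406 = 3248
  C=O: 2 × 784 = 1568
  O=O: 5 × 510 = 2550
  Σ(broken) = 8046 kJ
Bonds formed (products):
  C=O: 8 × 784 = 6272
  O-H: 8 × 480 = 3840
  Σ(formed) = 10112 kJ
ΔH = Σ(broken) − Σ(formed) = 8046 − 10112 = −2066 kJ

ΔH ≈ −2066 kJ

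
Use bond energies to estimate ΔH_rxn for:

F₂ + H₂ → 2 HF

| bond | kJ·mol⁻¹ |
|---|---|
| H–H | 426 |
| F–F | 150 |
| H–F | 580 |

ΔH ≈ −584 kJ

Bonds broken (reactants):
  F–F: 1 × 150 = 150
  H–H: 1 × 426 = 426
  Σ(broken) = 576 kJ
Bonds formed (products):
  H–F: 2 × 580 = 1160
  Σ(formed) = 1160 kJ
ΔH = Σ(broken) − Σ(formed) = 576 − 1160 = −584 kJ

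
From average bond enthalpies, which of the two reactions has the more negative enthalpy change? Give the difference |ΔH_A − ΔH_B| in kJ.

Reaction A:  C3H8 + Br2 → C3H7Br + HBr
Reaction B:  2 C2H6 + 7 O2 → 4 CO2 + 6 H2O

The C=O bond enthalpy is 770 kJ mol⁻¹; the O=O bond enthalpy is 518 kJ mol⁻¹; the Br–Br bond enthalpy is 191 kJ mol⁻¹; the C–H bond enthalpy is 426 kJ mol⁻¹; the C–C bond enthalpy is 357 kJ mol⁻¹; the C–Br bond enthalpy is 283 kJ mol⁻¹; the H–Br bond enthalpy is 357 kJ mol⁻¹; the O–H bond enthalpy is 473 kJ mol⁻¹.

Reaction B, by 2361 kJ

Reaction A:
  Bonds broken (reactants):
    Br–Br: 1 × 191 = 191
    C–C: 2 × 357 = 714
    C–H: 8 × 426 = 3408
    Σ(broken) = 4313 kJ
  Bonds formed (products):
    C–Br: 1 × 283 = 283
    C–C: 2 × 357 = 714
    C–H: 7 × 426 = 2982
    H–Br: 1 × 357 = 357
    Σ(formed) = 4336 kJ
  ΔH_A = 4313 − 4336 = −23 kJ
Reaction B:
  Bonds broken (reactants):
    C–C: 2 × 357 = 714
    C–H: 12 × 426 = 5112
    O=O: 7 × 518 = 3626
    Σ(broken) = 9452 kJ
  Bonds formed (products):
    C=O: 8 × 770 = 6160
    O–H: 12 × 473 = 5676
    Σ(formed) = 11836 kJ
  ΔH_B = 9452 − 11836 = −2384 kJ
ΔH_A − ΔH_B = +2361 kJ, so reaction B has the more negative ΔH; |ΔH_A − ΔH_B| = 2361 kJ.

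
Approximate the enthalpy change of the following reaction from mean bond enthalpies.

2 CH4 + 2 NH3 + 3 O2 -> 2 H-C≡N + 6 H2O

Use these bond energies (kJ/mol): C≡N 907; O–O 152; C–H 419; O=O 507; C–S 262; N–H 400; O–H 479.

Bonds broken (reactants):
  C–H: 8 × 419 = 3352
  N–H: 6 × 400 = 2400
  O=O: 3 × 507 = 1521
  Σ(broken) = 7273 kJ
Bonds formed (products):
  C≡N: 2 × 907 = 1814
  C–H: 2 × 419 = 838
  O–H: 12 × 479 = 5748
  Σ(formed) = 8400 kJ
ΔH = Σ(broken) − Σ(formed) = 7273 − 8400 = −1127 kJ

ΔH ≈ −1127 kJ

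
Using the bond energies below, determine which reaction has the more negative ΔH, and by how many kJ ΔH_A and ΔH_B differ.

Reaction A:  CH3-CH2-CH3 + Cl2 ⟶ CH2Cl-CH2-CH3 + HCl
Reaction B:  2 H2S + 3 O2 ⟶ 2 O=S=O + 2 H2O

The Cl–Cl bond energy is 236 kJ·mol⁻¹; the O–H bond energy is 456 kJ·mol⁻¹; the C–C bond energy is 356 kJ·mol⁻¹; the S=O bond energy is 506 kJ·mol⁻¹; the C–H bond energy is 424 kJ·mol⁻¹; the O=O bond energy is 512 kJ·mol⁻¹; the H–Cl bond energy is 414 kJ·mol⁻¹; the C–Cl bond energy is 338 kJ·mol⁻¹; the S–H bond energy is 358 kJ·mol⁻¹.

Reaction A:
  Bonds broken (reactants):
    C–C: 2 × 356 = 712
    C–H: 8 × 424 = 3392
    Cl–Cl: 1 × 236 = 236
    Σ(broken) = 4340 kJ
  Bonds formed (products):
    C–C: 2 × 356 = 712
    C–Cl: 1 × 338 = 338
    C–H: 7 × 424 = 2968
    H–Cl: 1 × 414 = 414
    Σ(formed) = 4432 kJ
  ΔH_A = 4340 − 4432 = −92 kJ
Reaction B:
  Bonds broken (reactants):
    O=O: 3 × 512 = 1536
    S–H: 4 × 358 = 1432
    Σ(broken) = 2968 kJ
  Bonds formed (products):
    O–H: 4 × 456 = 1824
    S=O: 4 × 506 = 2024
    Σ(formed) = 3848 kJ
  ΔH_B = 2968 − 3848 = −880 kJ
ΔH_A − ΔH_B = +788 kJ, so reaction B has the more negative ΔH; |ΔH_A − ΔH_B| = 788 kJ.

Reaction B, by 788 kJ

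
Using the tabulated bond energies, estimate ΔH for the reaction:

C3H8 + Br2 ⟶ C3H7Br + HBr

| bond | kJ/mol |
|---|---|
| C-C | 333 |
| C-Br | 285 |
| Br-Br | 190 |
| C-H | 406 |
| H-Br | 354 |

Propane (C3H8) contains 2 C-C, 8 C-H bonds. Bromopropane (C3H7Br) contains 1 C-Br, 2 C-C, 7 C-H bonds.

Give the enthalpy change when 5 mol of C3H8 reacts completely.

Bonds broken (reactants):
  Br-Br: 1 × 190 = 190
  C-C: 2 × 333 = 666
  C-H: 8 × 406 = 3248
  Σ(broken) = 4104 kJ
Bonds formed (products):
  C-Br: 1 × 285 = 285
  C-C: 2 × 333 = 666
  C-H: 7 × 406 = 2842
  H-Br: 1 × 354 = 354
  Σ(formed) = 4147 kJ
ΔH = Σ(broken) − Σ(formed) = 4104 − 4147 = −43 kJ
For 5× the reaction as written: 5 × (−43) = −215 kJ

ΔH = −215 kJ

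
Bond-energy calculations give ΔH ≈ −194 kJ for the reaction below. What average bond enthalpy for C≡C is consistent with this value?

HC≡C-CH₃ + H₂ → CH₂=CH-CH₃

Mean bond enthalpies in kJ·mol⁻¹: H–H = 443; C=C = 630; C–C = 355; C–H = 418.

Let D be the C≡C bond energy.
Σ(broken) = 1×D + 1×355 + 4×418 + 1×443 = 2470 + D
Σ(formed) = 1×355 + 6×418 + 1×630 = 3493
ΔH = Σ(broken) − Σ(formed) = (2470 + D) − (3493) = −1023 + D
Setting this equal to −194 kJ gives D = 829 kJ/mol.

D(C≡C) ≈ 829 kJ/mol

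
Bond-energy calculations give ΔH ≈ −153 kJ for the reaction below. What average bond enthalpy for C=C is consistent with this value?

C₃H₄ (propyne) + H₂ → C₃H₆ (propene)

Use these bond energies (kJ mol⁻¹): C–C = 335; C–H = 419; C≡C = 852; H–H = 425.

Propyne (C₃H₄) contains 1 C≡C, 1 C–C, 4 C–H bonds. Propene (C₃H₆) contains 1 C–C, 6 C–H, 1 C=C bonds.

D(C=C) ≈ 592 kJ/mol

Let D be the C=C bond energy.
Σ(broken) = 1×852 + 1×335 + 4×419 + 1×425 = 3288
Σ(formed) = 1×335 + 6×419 + 1×D = 2849 + D
ΔH = Σ(broken) − Σ(formed) = (3288) − (2849 + D) = +439 − D
Setting this equal to −153 kJ gives D = 592 kJ/mol.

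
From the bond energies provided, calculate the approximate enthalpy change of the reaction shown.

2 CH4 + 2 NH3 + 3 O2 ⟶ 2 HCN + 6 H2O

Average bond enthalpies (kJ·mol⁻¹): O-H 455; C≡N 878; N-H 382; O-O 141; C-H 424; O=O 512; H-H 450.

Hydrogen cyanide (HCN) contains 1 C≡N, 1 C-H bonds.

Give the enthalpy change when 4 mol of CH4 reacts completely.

Bonds broken (reactants):
  C-H: 8 × 424 = 3392
  N-H: 6 × 382 = 2292
  O=O: 3 × 512 = 1536
  Σ(broken) = 7220 kJ
Bonds formed (products):
  C≡N: 2 × 878 = 1756
  C-H: 2 × 424 = 848
  O-H: 12 × 455 = 5460
  Σ(formed) = 8064 kJ
ΔH = Σ(broken) − Σ(formed) = 7220 − 8064 = −844 kJ
For 2× the reaction as written: 2 × (−844) = −1688 kJ

ΔH = −1688 kJ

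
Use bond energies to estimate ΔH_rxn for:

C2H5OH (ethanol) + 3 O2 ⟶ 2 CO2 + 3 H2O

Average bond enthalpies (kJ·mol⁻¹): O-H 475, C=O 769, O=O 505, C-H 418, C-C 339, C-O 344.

ΔH ≈ −1163 kJ

Bonds broken (reactants):
  C-C: 1 × 339 = 339
  C-H: 5 × 418 = 2090
  C-O: 1 × 344 = 344
  O-H: 1 × 475 = 475
  O=O: 3 × 505 = 1515
  Σ(broken) = 4763 kJ
Bonds formed (products):
  C=O: 4 × 769 = 3076
  O-H: 6 × 475 = 2850
  Σ(formed) = 5926 kJ
ΔH = Σ(broken) − Σ(formed) = 4763 − 5926 = −1163 kJ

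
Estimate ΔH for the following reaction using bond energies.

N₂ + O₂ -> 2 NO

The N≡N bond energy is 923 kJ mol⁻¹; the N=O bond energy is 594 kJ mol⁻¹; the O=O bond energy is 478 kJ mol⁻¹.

ΔH ≈ +213 kJ

Bonds broken (reactants):
  N≡N: 1 × 923 = 923
  O=O: 1 × 478 = 478
  Σ(broken) = 1401 kJ
Bonds formed (products):
  N=O: 2 × 594 = 1188
  Σ(formed) = 1188 kJ
ΔH = Σ(broken) − Σ(formed) = 1401 − 1188 = +213 kJ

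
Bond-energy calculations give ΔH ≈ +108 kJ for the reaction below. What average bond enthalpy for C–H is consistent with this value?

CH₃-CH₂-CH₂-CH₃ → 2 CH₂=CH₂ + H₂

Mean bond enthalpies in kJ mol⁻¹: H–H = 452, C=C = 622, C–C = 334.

D(C–H) ≈ 401 kJ/mol

Let D be the C–H bond energy.
Σ(broken) = 3×334 + 10×D = 1002 + 10D
Σ(formed) = 8×D + 2×622 + 1×452 = 1696 + 8D
ΔH = Σ(broken) − Σ(formed) = (1002 + 10D) − (1696 + 8D) = −694 + 2D
Setting this equal to +108 kJ gives 2D = 802, so D = 401 kJ/mol.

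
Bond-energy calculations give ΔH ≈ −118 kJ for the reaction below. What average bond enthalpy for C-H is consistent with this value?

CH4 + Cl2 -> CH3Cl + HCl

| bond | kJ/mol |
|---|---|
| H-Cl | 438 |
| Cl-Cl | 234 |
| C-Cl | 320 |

D(C-H) ≈ 406 kJ/mol

Let D be the C-H bond energy.
Σ(broken) = 4×D + 1×234 = 234 + 4D
Σ(formed) = 1×320 + 3×D + 1×438 = 758 + 3D
ΔH = Σ(broken) − Σ(formed) = (234 + 4D) − (758 + 3D) = −524 + D
Setting this equal to −118 kJ gives D = 406 kJ/mol.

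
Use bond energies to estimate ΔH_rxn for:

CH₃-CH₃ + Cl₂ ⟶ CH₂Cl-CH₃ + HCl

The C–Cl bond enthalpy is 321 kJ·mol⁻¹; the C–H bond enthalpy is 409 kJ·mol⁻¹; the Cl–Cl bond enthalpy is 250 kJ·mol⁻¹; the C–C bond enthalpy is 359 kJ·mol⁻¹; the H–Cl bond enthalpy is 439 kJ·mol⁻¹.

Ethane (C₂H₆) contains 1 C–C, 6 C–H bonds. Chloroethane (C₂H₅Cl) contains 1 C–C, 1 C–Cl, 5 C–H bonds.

Bonds broken (reactants):
  C–C: 1 × 359 = 359
  C–H: 6 × 409 = 2454
  Cl–Cl: 1 × 250 = 250
  Σ(broken) = 3063 kJ
Bonds formed (products):
  C–C: 1 × 359 = 359
  C–Cl: 1 × 321 = 321
  C–H: 5 × 409 = 2045
  H–Cl: 1 × 439 = 439
  Σ(formed) = 3164 kJ
ΔH = Σ(broken) − Σ(formed) = 3063 − 3164 = −101 kJ

ΔH ≈ −101 kJ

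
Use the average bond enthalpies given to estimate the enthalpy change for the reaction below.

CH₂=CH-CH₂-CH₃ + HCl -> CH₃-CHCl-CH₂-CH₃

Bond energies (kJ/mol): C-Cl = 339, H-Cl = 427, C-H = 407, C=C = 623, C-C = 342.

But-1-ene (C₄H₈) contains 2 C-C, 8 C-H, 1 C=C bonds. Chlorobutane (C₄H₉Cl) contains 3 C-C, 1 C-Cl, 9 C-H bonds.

ΔH ≈ −38 kJ

Bonds broken (reactants):
  C-C: 2 × 342 = 684
  C-H: 8 × 407 = 3256
  C=C: 1 × 623 = 623
  H-Cl: 1 × 427 = 427
  Σ(broken) = 4990 kJ
Bonds formed (products):
  C-C: 3 × 342 = 1026
  C-Cl: 1 × 339 = 339
  C-H: 9 × 407 = 3663
  Σ(formed) = 5028 kJ
ΔH = Σ(broken) − Σ(formed) = 4990 − 5028 = −38 kJ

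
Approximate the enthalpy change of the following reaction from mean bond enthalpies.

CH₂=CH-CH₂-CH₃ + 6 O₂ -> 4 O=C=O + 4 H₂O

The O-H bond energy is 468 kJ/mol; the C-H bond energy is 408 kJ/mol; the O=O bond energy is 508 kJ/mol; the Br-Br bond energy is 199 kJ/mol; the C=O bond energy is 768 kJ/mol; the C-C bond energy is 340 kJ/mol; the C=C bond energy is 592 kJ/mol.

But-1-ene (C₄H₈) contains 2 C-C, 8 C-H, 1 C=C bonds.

ΔH ≈ −2304 kJ

Bonds broken (reactants):
  C-C: 2 × 340 = 680
  C-H: 8 × 408 = 3264
  C=C: 1 × 592 = 592
  O=O: 6 × 508 = 3048
  Σ(broken) = 7584 kJ
Bonds formed (products):
  C=O: 8 × 768 = 6144
  O-H: 8 × 468 = 3744
  Σ(formed) = 9888 kJ
ΔH = Σ(broken) − Σ(formed) = 7584 − 9888 = −2304 kJ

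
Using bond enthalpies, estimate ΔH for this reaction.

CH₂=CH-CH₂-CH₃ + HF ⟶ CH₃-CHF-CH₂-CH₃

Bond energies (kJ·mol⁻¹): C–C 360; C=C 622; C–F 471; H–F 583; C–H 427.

ΔH ≈ −53 kJ

Bonds broken (reactants):
  C–C: 2 × 360 = 720
  C–H: 8 × 427 = 3416
  C=C: 1 × 622 = 622
  H–F: 1 × 583 = 583
  Σ(broken) = 5341 kJ
Bonds formed (products):
  C–C: 3 × 360 = 1080
  C–F: 1 × 471 = 471
  C–H: 9 × 427 = 3843
  Σ(formed) = 5394 kJ
ΔH = Σ(broken) − Σ(formed) = 5341 − 5394 = −53 kJ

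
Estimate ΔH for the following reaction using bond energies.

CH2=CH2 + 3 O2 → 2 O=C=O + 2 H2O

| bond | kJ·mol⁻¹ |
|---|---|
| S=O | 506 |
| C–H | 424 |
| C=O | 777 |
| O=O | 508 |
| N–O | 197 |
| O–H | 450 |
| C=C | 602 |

ΔH ≈ −1086 kJ

Bonds broken (reactants):
  C–H: 4 × 424 = 1696
  C=C: 1 × 602 = 602
  O=O: 3 × 508 = 1524
  Σ(broken) = 3822 kJ
Bonds formed (products):
  C=O: 4 × 777 = 3108
  O–H: 4 × 450 = 1800
  Σ(formed) = 4908 kJ
ΔH = Σ(broken) − Σ(formed) = 3822 − 4908 = −1086 kJ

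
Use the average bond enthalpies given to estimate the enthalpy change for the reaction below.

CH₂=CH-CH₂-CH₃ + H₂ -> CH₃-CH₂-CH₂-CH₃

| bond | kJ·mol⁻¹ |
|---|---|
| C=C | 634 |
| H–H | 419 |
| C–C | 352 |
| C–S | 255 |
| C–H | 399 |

ΔH ≈ −97 kJ

Bonds broken (reactants):
  C–C: 2 × 352 = 704
  C–H: 8 × 399 = 3192
  C=C: 1 × 634 = 634
  H–H: 1 × 419 = 419
  Σ(broken) = 4949 kJ
Bonds formed (products):
  C–C: 3 × 352 = 1056
  C–H: 10 × 399 = 3990
  Σ(formed) = 5046 kJ
ΔH = Σ(broken) − Σ(formed) = 4949 − 5046 = −97 kJ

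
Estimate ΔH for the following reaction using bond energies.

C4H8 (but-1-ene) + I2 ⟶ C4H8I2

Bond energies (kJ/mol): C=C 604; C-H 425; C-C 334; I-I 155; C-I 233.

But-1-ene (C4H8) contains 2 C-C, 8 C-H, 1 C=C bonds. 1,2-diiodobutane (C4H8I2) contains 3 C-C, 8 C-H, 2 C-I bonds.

ΔH ≈ −41 kJ

Bonds broken (reactants):
  C-C: 2 × 334 = 668
  C-H: 8 × 425 = 3400
  C=C: 1 × 604 = 604
  I-I: 1 × 155 = 155
  Σ(broken) = 4827 kJ
Bonds formed (products):
  C-C: 3 × 334 = 1002
  C-H: 8 × 425 = 3400
  C-I: 2 × 233 = 466
  Σ(formed) = 4868 kJ
ΔH = Σ(broken) − Σ(formed) = 4827 − 4868 = −41 kJ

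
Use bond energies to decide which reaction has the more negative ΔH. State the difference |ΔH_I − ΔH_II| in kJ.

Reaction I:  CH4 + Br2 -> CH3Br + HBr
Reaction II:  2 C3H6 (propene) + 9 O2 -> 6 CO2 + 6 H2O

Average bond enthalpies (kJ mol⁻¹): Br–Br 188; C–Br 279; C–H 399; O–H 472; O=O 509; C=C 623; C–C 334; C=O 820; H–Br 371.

Reaction I:
  Bonds broken (reactants):
    Br–Br: 1 × 188 = 188
    C–H: 4 × 399 = 1596
    Σ(broken) = 1784 kJ
  Bonds formed (products):
    C–Br: 1 × 279 = 279
    C–H: 3 × 399 = 1197
    H–Br: 1 × 371 = 371
    Σ(formed) = 1847 kJ
  ΔH_I = 1784 − 1847 = −63 kJ
Reaction II:
  Bonds broken (reactants):
    C–C: 2 × 334 = 668
    C–H: 12 × 399 = 4788
    C=C: 2 × 623 = 1246
    O=O: 9 × 509 = 4581
    Σ(broken) = 11283 kJ
  Bonds formed (products):
    C=O: 12 × 820 = 9840
    O–H: 12 × 472 = 5664
    Σ(formed) = 15504 kJ
  ΔH_II = 11283 − 15504 = −4221 kJ
ΔH_I − ΔH_II = +4158 kJ, so reaction II has the more negative ΔH; |ΔH_I − ΔH_II| = 4158 kJ.

Reaction II, by 4158 kJ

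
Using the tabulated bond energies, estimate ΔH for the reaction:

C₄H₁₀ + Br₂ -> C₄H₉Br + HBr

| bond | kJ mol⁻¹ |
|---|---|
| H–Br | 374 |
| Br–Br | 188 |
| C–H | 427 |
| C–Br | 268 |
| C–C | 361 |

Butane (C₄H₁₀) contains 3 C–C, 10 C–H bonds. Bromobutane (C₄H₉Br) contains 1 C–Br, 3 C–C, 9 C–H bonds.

ΔH ≈ −27 kJ

Bonds broken (reactants):
  Br–Br: 1 × 188 = 188
  C–C: 3 × 361 = 1083
  C–H: 10 × 427 = 4270
  Σ(broken) = 5541 kJ
Bonds formed (products):
  C–Br: 1 × 268 = 268
  C–C: 3 × 361 = 1083
  C–H: 9 × 427 = 3843
  H–Br: 1 × 374 = 374
  Σ(formed) = 5568 kJ
ΔH = Σ(broken) − Σ(formed) = 5541 − 5568 = −27 kJ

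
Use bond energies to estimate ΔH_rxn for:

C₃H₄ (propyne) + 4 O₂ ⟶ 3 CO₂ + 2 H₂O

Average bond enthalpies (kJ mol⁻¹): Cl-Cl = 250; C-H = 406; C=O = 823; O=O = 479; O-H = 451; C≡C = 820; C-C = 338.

Bonds broken (reactants):
  C≡C: 1 × 820 = 820
  C-C: 1 × 338 = 338
  C-H: 4 × 406 = 1624
  O=O: 4 × 479 = 1916
  Σ(broken) = 4698 kJ
Bonds formed (products):
  C=O: 6 × 823 = 4938
  O-H: 4 × 451 = 1804
  Σ(formed) = 6742 kJ
ΔH = Σ(broken) − Σ(formed) = 4698 − 6742 = −2044 kJ

ΔH ≈ −2044 kJ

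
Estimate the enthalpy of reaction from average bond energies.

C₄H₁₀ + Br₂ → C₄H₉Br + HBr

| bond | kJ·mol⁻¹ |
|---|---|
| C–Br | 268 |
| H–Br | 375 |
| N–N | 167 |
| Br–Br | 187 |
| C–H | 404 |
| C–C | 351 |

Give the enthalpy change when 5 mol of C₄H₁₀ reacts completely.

ΔH = −260 kJ

Bonds broken (reactants):
  Br–Br: 1 × 187 = 187
  C–C: 3 × 351 = 1053
  C–H: 10 × 404 = 4040
  Σ(broken) = 5280 kJ
Bonds formed (products):
  C–Br: 1 × 268 = 268
  C–C: 3 × 351 = 1053
  C–H: 9 × 404 = 3636
  H–Br: 1 × 375 = 375
  Σ(formed) = 5332 kJ
ΔH = Σ(broken) − Σ(formed) = 5280 − 5332 = −52 kJ
For 5× the reaction as written: 5 × (−52) = −260 kJ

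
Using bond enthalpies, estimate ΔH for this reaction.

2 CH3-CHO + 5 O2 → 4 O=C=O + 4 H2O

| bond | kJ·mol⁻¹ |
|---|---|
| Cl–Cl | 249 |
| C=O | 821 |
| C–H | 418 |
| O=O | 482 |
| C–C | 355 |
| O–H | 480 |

Bonds broken (reactants):
  C–C: 2 × 355 = 710
  C–H: 8 × 418 = 3344
  C=O: 2 × 821 = 1642
  O=O: 5 × 482 = 2410
  Σ(broken) = 8106 kJ
Bonds formed (products):
  C=O: 8 × 821 = 6568
  O–H: 8 × 480 = 3840
  Σ(formed) = 10408 kJ
ΔH = Σ(broken) − Σ(formed) = 8106 − 10408 = −2302 kJ

ΔH ≈ −2302 kJ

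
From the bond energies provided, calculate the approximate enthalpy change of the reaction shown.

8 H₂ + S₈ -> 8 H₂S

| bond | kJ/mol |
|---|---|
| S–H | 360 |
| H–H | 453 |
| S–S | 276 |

Bonds broken (reactants):
  H–H: 8 × 453 = 3624
  S–S: 8 × 276 = 2208
  Σ(broken) = 5832 kJ
Bonds formed (products):
  S–H: 16 × 360 = 5760
  Σ(formed) = 5760 kJ
ΔH = Σ(broken) − Σ(formed) = 5832 − 5760 = +72 kJ

ΔH ≈ +72 kJ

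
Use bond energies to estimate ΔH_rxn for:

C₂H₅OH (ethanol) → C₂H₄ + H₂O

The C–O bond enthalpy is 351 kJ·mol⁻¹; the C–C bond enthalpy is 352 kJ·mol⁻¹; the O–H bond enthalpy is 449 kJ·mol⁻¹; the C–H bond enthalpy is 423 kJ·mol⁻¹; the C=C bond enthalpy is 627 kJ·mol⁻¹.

ΔH ≈ +50 kJ

Bonds broken (reactants):
  C–C: 1 × 352 = 352
  C–H: 5 × 423 = 2115
  C–O: 1 × 351 = 351
  O–H: 1 × 449 = 449
  Σ(broken) = 3267 kJ
Bonds formed (products):
  C–H: 4 × 423 = 1692
  C=C: 1 × 627 = 627
  O–H: 2 × 449 = 898
  Σ(formed) = 3217 kJ
ΔH = Σ(broken) − Σ(formed) = 3267 − 3217 = +50 kJ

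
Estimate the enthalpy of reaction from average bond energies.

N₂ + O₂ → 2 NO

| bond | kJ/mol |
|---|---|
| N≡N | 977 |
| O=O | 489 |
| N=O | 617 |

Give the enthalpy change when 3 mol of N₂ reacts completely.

ΔH = +696 kJ

Bonds broken (reactants):
  N≡N: 1 × 977 = 977
  O=O: 1 × 489 = 489
  Σ(broken) = 1466 kJ
Bonds formed (products):
  N=O: 2 × 617 = 1234
  Σ(formed) = 1234 kJ
ΔH = Σ(broken) − Σ(formed) = 1466 − 1234 = +232 kJ
For 3× the reaction as written: 3 × (+232) = +696 kJ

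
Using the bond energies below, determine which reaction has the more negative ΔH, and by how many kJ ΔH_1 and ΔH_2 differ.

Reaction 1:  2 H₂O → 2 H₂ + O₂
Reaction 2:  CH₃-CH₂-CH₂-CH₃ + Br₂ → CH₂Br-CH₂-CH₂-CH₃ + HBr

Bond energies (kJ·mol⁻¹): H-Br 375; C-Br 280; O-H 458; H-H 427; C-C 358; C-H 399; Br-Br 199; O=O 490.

Reaction 2, by 545 kJ

Reaction 1:
  Bonds broken (reactants):
    O-H: 4 × 458 = 1832
    Σ(broken) = 1832 kJ
  Bonds formed (products):
    H-H: 2 × 427 = 854
    O=O: 1 × 490 = 490
    Σ(formed) = 1344 kJ
  ΔH_1 = 1832 − 1344 = +488 kJ
Reaction 2:
  Bonds broken (reactants):
    Br-Br: 1 × 199 = 199
    C-C: 3 × 358 = 1074
    C-H: 10 × 399 = 3990
    Σ(broken) = 5263 kJ
  Bonds formed (products):
    C-Br: 1 × 280 = 280
    C-C: 3 × 358 = 1074
    C-H: 9 × 399 = 3591
    H-Br: 1 × 375 = 375
    Σ(formed) = 5320 kJ
  ΔH_2 = 5263 − 5320 = −57 kJ
ΔH_1 − ΔH_2 = +545 kJ, so reaction 2 has the more negative ΔH; |ΔH_1 − ΔH_2| = 545 kJ.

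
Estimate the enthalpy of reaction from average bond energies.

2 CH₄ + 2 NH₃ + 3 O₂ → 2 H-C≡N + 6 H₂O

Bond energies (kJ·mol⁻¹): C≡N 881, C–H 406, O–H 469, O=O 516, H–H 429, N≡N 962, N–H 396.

ΔH ≈ −1030 kJ

Bonds broken (reactants):
  C–H: 8 × 406 = 3248
  N–H: 6 × 396 = 2376
  O=O: 3 × 516 = 1548
  Σ(broken) = 7172 kJ
Bonds formed (products):
  C≡N: 2 × 881 = 1762
  C–H: 2 × 406 = 812
  O–H: 12 × 469 = 5628
  Σ(formed) = 8202 kJ
ΔH = Σ(broken) − Σ(formed) = 7172 − 8202 = −1030 kJ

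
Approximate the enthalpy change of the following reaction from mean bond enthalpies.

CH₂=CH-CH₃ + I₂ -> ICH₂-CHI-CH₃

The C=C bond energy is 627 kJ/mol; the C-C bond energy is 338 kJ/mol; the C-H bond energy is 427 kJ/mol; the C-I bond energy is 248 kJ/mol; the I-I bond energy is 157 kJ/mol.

ΔH ≈ −50 kJ

Bonds broken (reactants):
  C-C: 1 × 338 = 338
  C-H: 6 × 427 = 2562
  C=C: 1 × 627 = 627
  I-I: 1 × 157 = 157
  Σ(broken) = 3684 kJ
Bonds formed (products):
  C-C: 2 × 338 = 676
  C-H: 6 × 427 = 2562
  C-I: 2 × 248 = 496
  Σ(formed) = 3734 kJ
ΔH = Σ(broken) − Σ(formed) = 3684 − 3734 = −50 kJ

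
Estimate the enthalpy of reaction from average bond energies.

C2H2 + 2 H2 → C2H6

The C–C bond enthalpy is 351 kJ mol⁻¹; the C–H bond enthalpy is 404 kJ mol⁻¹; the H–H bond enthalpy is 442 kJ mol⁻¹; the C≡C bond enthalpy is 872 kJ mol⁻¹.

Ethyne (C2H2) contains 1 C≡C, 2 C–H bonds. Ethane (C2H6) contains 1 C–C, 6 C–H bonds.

Bonds broken (reactants):
  C≡C: 1 × 872 = 872
  C–H: 2 × 404 = 808
  H–H: 2 × 442 = 884
  Σ(broken) = 2564 kJ
Bonds formed (products):
  C–C: 1 × 351 = 351
  C–H: 6 × 404 = 2424
  Σ(formed) = 2775 kJ
ΔH = Σ(broken) − Σ(formed) = 2564 − 2775 = −211 kJ

ΔH ≈ −211 kJ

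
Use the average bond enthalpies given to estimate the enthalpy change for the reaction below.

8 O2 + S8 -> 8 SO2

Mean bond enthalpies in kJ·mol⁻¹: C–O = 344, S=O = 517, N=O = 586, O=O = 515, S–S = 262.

ΔH ≈ −2056 kJ

Bonds broken (reactants):
  O=O: 8 × 515 = 4120
  S–S: 8 × 262 = 2096
  Σ(broken) = 6216 kJ
Bonds formed (products):
  S=O: 16 × 517 = 8272
  Σ(formed) = 8272 kJ
ΔH = Σ(broken) − Σ(formed) = 6216 − 8272 = −2056 kJ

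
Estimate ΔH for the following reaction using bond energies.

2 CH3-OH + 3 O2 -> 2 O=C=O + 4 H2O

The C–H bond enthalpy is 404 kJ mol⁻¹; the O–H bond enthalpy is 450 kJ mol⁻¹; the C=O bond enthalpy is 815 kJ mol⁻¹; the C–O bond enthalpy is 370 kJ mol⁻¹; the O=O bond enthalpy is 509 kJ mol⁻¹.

Bonds broken (reactants):
  C–H: 6 × 404 = 2424
  C–O: 2 × 370 = 740
  O–H: 2 × 450 = 900
  O=O: 3 × 509 = 1527
  Σ(broken) = 5591 kJ
Bonds formed (products):
  C=O: 4 × 815 = 3260
  O–H: 8 × 450 = 3600
  Σ(formed) = 6860 kJ
ΔH = Σ(broken) − Σ(formed) = 5591 − 6860 = −1269 kJ

ΔH ≈ −1269 kJ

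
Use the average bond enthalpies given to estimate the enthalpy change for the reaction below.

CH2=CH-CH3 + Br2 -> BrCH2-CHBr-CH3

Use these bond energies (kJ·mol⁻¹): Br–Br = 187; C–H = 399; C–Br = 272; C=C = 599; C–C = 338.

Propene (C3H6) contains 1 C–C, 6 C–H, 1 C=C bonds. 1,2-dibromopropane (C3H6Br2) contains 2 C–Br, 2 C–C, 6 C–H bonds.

ΔH ≈ −96 kJ

Bonds broken (reactants):
  Br–Br: 1 × 187 = 187
  C–C: 1 × 338 = 338
  C–H: 6 × 399 = 2394
  C=C: 1 × 599 = 599
  Σ(broken) = 3518 kJ
Bonds formed (products):
  C–Br: 2 × 272 = 544
  C–C: 2 × 338 = 676
  C–H: 6 × 399 = 2394
  Σ(formed) = 3614 kJ
ΔH = Σ(broken) − Σ(formed) = 3518 − 3614 = −96 kJ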